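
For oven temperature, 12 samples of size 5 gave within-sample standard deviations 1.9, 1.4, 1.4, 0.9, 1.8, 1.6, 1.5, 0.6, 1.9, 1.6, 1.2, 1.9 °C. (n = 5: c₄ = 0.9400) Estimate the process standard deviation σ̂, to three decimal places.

1.569

s̄ = (1.9 + 1.4 + 1.4 + 0.9 + 1.8 + 1.6 + 1.5 + 0.6 + 1.9 + 1.6 + 1.2 + 1.9) / 12 = 1.4750
σ̂ = s̄ / c₄ = 1.4750 / 0.9400 = 1.5691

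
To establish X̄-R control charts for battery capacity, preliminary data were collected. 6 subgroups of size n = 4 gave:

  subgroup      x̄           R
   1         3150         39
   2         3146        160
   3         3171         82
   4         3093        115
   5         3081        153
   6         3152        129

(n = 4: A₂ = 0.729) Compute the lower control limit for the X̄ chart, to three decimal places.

X̄̄ = (3150 + 3146 + 3171 + 3093 + 3081 + 3152) / 6 = 18793.0000 / 6 = 3132.1667
R̄ = (39 + 160 + 82 + 115 + 153 + 129) / 6 = 678.0000 / 6 = 113.0000
LCL = X̄̄ − A₂·R̄ = 3132.1667 − 0.729 × 113.0000 = 3049.7897

3049.790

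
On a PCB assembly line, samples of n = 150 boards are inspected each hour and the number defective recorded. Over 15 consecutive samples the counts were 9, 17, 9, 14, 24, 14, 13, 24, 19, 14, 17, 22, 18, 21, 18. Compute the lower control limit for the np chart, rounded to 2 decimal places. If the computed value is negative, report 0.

p̄ = Σdᵢ / (k·n) = 253 / (15 × 150) = 0.11244
LCL = np̄ − 3·√(np̄(1−p̄)) = 16.8667 − 3 × 3.8691 = 5.2593

5.26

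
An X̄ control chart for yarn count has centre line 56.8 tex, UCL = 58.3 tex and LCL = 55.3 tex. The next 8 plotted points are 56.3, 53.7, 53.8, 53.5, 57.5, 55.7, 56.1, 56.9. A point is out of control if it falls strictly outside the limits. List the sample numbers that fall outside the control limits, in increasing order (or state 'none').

2, 3, 4

Compare each point to [55.3, 58.3]: sample 2 = 53.7 < LCL; sample 3 = 53.8 < LCL; sample 4 = 53.5 < LCL.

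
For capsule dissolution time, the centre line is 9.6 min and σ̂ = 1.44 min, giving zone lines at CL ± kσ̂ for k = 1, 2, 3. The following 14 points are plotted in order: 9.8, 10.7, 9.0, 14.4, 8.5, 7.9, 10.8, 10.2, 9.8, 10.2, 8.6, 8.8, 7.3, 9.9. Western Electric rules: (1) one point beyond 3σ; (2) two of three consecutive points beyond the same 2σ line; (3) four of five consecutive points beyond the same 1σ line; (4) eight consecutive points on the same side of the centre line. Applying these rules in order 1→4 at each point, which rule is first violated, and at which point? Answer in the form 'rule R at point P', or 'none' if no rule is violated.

rule 1 at point 4

Zone of each point (C = within 1σ̂, B = 1σ̂–2σ̂, A = 2σ̂–3σ̂, * = beyond 3σ̂; sign = side of CL): 1:+C, 2:+C, 3:-C, 4:+*, 5:-C, 6:-B, 7:+C, 8:+C, 9:+C, 10:+C, 11:-C, 12:-C, 13:-B, 14:+C
Rule 1 (one point beyond the 3σ limits) is satisfied at point 4.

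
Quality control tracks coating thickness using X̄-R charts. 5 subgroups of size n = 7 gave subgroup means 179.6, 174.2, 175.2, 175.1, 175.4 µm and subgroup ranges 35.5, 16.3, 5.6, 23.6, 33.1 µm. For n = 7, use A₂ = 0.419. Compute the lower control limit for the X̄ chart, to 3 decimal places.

166.338

X̄̄ = (179.6 + 174.2 + 175.2 + 175.1 + 175.4) / 5 = 879.5000 / 5 = 175.9000
R̄ = (35.5 + 16.3 + 5.6 + 23.6 + 33.1) / 5 = 114.1000 / 5 = 22.8200
LCL = X̄̄ − A₂·R̄ = 175.9000 − 0.419 × 22.8200 = 166.3384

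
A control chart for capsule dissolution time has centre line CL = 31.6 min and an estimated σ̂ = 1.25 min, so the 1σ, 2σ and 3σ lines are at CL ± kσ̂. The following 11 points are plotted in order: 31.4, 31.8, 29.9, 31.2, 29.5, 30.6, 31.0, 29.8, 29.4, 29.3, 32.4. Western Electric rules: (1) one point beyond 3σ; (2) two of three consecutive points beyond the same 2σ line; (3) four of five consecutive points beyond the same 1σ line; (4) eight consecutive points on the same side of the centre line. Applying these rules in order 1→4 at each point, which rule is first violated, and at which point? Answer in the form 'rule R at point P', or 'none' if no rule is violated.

Zone of each point (C = within 1σ̂, B = 1σ̂–2σ̂, A = 2σ̂–3σ̂, * = beyond 3σ̂; sign = side of CL): 1:-C, 2:+C, 3:-B, 4:-C, 5:-B, 6:-C, 7:-C, 8:-B, 9:-B, 10:-B, 11:+C
Rule 4 (eight consecutive points on the same side of the centre line) is satisfied at point 10.

rule 4 at point 10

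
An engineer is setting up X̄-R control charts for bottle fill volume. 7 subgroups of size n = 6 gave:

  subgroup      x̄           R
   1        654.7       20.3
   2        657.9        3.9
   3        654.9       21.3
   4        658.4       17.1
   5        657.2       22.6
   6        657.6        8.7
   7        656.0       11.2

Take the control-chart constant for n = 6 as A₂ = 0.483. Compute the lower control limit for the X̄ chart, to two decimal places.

X̄̄ = (654.7 + 657.9 + 654.9 + 658.4 + 657.2 + 657.6 + 656.0) / 7 = 4596.7000 / 7 = 656.6714
R̄ = (20.3 + 3.9 + 21.3 + 17.1 + 22.6 + 8.7 + 11.2) / 7 = 105.1000 / 7 = 15.0143
LCL = X̄̄ − A₂·R̄ = 656.6714 − 0.483 × 15.0143 = 649.4195

649.42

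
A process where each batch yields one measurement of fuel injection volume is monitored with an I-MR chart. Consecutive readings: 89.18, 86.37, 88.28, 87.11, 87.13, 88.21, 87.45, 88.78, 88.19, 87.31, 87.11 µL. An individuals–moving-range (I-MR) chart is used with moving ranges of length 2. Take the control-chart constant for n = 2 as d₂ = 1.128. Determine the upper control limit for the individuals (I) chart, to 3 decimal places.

90.597

X̄ = (89.18 + 86.37 + 88.28 + 87.11 + 87.13 + 88.21 + 87.45 + 88.78 + 88.19 + 87.31 + 87.11) / 11 = 87.7382
Moving ranges: 2.81, 1.91, 1.17, 0.02, 1.08, 0.76, 1.33, 0.59, 0.88, 0.20; M̄R̄ = 10.7500 / 10 = 1.0750
UCL = X̄ + 3·M̄R̄/d₂ = 87.7382 + 3 × 1.0750 / 1.128 = 90.5972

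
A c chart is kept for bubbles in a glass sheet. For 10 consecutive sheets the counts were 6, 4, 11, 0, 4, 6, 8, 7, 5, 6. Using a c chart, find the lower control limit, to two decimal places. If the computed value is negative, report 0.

c̄ = (6 + 4 + 11 + 0 + 4 + 6 + 8 + 7 + 5 + 6) / 10 = 57 / 10 = 5.7000
LCL = c̄ − 3√c̄ = 5.7000 − 3 × 2.3875 = -1.4624 → 0 (cannot be negative)

0.00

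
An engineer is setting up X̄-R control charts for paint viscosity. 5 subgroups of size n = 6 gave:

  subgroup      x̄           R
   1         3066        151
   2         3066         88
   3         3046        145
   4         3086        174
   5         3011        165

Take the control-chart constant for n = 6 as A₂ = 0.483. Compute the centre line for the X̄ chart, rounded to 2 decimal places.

X̄̄ = (3066 + 3066 + 3046 + 3086 + 3011) / 5 = 15275.0000 / 5 = 3055.0000
CL = X̄̄ = 3055.0000

3055.00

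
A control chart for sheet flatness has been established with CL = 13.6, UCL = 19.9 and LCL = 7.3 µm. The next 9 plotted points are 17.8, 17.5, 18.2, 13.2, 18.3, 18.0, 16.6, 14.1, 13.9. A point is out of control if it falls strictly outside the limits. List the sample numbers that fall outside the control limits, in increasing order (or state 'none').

All 9 points lie within [7.3, 19.9].

none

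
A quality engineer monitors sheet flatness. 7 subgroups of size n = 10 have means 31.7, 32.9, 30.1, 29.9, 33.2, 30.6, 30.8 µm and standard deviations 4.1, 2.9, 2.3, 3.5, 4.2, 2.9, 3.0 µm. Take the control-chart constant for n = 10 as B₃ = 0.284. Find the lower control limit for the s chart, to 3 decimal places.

0.929

s̄ = (4.1 + 2.9 + 2.3 + 3.5 + 4.2 + 2.9 + 3.0) / 7 = 3.2714
LCL_s = B₃·s̄ = 0.284 × 3.2714 = 0.9291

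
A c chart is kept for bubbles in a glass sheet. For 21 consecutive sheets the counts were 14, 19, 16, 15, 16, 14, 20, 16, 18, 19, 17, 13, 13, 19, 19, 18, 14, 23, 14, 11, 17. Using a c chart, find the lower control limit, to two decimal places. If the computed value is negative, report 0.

c̄ = (14 + 19 + 16 + 15 + 16 + 14 + 20 + 16 + 18 + 19 + 17 + 13 + 13 + 19 + 19 + 18 + 14 + 23 + 14 + 11 + 17) / 21 = 345 / 21 = 16.4286
LCL = c̄ − 3√c̄ = 16.4286 − 3 × 4.0532 = 4.2689

4.27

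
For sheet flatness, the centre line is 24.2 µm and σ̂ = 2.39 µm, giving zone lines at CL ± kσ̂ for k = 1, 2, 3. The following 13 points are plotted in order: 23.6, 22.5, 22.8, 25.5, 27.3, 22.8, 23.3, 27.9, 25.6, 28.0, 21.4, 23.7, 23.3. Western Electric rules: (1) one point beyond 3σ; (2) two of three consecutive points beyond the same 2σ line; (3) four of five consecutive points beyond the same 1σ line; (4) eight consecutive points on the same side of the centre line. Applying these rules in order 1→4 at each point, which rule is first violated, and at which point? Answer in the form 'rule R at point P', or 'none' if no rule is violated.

none

Zone of each point (C = within 1σ̂, B = 1σ̂–2σ̂, A = 2σ̂–3σ̂, * = beyond 3σ̂; sign = side of CL): 1:-C, 2:-C, 3:-C, 4:+C, 5:+B, 6:-C, 7:-C, 8:+B, 9:+C, 10:+B, 11:-B, 12:-C, 13:-C
No rule fires across all 13 points.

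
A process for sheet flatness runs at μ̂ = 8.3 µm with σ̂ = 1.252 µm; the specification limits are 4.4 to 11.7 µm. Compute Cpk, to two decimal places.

0.91

Cpu = (USL − μ̂) / (3σ̂) = (11.7 − 8.3) / (3 × 1.252) = 0.9052; Cpl = (μ̂ − LSL) / (3σ̂) = (8.3 − 4.4) / (3 × 1.252) = 1.0383; Cpk = min(Cpu, Cpl) = 0.9052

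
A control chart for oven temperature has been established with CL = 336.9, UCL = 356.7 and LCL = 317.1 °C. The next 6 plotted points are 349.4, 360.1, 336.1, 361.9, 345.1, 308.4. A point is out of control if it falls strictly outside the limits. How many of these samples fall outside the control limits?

3

Compare each point to [317.1, 356.7]: sample 2 = 360.1 > UCL; sample 4 = 361.9 > UCL; sample 6 = 308.4 < LCL.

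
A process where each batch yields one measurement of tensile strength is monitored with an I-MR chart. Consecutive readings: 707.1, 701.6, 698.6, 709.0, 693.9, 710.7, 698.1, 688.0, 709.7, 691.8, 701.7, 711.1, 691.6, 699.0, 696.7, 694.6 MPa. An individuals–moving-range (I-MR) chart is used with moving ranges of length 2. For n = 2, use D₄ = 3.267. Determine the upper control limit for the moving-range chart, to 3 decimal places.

35.654

Moving ranges: 5.5, 3.0, 10.4, 15.1, 16.8, 12.6, 10.1, 21.7, 17.9, 9.9, 9.4, 19.5, 7.4, 2.3, 2.1; M̄R̄ = 163.7000 / 15 = 10.9133
UCL_MR = D₄·M̄R̄ = 3.267 × 10.9133 = 35.6539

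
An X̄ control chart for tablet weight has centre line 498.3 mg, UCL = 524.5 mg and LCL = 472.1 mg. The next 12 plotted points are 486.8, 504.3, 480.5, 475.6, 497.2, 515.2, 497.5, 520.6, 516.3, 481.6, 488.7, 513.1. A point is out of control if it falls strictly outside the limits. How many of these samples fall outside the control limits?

All 12 points lie within [472.1, 524.5].

0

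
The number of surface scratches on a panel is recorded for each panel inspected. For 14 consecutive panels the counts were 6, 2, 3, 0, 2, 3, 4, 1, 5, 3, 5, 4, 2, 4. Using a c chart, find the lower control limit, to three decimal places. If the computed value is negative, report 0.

c̄ = (6 + 2 + 3 + 0 + 2 + 3 + 4 + 1 + 5 + 3 + 5 + 4 + 2 + 4) / 14 = 44 / 14 = 3.1429
LCL = c̄ − 3√c̄ = 3.1429 − 3 × 1.7728 = -2.1756 → 0 (cannot be negative)

0.000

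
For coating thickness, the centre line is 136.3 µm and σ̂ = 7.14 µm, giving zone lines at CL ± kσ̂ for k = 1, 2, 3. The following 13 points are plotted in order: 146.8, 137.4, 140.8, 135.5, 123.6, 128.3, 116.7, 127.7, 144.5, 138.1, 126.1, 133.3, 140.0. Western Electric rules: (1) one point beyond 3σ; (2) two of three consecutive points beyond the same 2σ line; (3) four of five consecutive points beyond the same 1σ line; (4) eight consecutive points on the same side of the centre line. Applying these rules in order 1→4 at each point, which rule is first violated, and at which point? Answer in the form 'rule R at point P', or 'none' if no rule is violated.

rule 3 at point 8

Zone of each point (C = within 1σ̂, B = 1σ̂–2σ̂, A = 2σ̂–3σ̂, * = beyond 3σ̂; sign = side of CL): 1:+B, 2:+C, 3:+C, 4:-C, 5:-B, 6:-B, 7:-A, 8:-B, 9:+B, 10:+C, 11:-B, 12:-C, 13:+C
Rule 3 (four of five consecutive points beyond the same 1σ limit) is satisfied at point 8.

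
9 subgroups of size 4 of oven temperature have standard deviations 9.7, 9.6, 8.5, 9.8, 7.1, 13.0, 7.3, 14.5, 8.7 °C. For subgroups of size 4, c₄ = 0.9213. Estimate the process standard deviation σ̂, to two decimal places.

s̄ = (9.7 + 9.6 + 8.5 + 9.8 + 7.1 + 13.0 + 7.3 + 14.5 + 8.7) / 9 = 9.8000
σ̂ = s̄ / c₄ = 9.8000 / 0.9213 = 10.6371

10.64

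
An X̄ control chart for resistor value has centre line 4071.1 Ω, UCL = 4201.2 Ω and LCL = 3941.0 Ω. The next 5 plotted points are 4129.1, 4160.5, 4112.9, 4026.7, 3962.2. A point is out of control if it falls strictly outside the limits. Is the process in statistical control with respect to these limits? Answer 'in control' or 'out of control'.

All 5 points lie within [3941.0, 4201.2].

in control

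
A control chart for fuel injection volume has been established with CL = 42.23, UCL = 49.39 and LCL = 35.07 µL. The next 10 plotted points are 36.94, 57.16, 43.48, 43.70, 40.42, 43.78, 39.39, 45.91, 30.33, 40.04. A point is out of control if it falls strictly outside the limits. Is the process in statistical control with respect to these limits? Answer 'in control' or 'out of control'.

out of control

Compare each point to [35.07, 49.39]: sample 2 = 57.16 > UCL; sample 9 = 30.33 < LCL.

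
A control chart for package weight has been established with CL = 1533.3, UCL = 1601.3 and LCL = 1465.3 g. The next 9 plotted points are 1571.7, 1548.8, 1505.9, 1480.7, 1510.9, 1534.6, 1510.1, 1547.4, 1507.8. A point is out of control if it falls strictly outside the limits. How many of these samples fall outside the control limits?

0

All 9 points lie within [1465.3, 1601.3].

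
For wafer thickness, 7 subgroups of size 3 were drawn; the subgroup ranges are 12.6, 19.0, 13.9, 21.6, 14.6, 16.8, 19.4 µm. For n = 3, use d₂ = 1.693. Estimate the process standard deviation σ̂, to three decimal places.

9.949

R̄ = (12.6 + 19.0 + 13.9 + 21.6 + 14.6 + 16.8 + 19.4) / 7 = 16.8429
σ̂ = R̄ / d₂ = 16.8429 / 1.693 = 9.9485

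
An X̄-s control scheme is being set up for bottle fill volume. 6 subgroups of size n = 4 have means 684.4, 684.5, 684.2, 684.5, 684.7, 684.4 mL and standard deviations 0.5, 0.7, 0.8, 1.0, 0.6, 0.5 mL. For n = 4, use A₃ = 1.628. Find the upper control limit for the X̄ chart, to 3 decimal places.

685.562

X̄̄ = (684.4 + 684.5 + 684.2 + 684.5 + 684.7 + 684.4) / 6 = 684.4500
s̄ = (0.5 + 0.7 + 0.8 + 1.0 + 0.6 + 0.5) / 6 = 0.6833
UCL = X̄̄ + A₃·s̄ = 684.4500 + 1.628 × 0.6833 = 685.5625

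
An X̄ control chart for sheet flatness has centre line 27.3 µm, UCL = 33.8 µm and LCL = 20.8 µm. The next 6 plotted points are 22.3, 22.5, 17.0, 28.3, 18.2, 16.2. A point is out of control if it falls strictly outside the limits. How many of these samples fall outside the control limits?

3

Compare each point to [20.8, 33.8]: sample 3 = 17.0 < LCL; sample 5 = 18.2 < LCL; sample 6 = 16.2 < LCL.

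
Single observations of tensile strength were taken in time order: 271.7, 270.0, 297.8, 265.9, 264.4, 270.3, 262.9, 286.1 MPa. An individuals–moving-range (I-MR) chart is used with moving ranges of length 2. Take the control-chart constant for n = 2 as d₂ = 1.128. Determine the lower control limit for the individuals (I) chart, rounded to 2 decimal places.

X̄ = (271.7 + 270.0 + 297.8 + 265.9 + 264.4 + 270.3 + 262.9 + 286.1) / 8 = 273.6375
Moving ranges: 1.7, 27.8, 31.9, 1.5, 5.9, 7.4, 23.2; M̄R̄ = 99.4000 / 7 = 14.2000
LCL = X̄ − 3·M̄R̄/d₂ = 273.6375 − 3 × 14.2000 / 1.128 = 235.8715

235.87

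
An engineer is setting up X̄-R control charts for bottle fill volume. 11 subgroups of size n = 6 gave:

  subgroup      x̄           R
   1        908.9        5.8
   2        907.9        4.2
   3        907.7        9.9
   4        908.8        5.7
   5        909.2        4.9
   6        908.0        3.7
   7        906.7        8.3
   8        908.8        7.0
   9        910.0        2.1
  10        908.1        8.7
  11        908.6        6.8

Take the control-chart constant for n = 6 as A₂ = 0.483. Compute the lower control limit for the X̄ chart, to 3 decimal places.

905.481

X̄̄ = (908.9 + 907.9 + 907.7 + 908.8 + 909.2 + 908.0 + 906.7 + 908.8 + 910.0 + 908.1 + 908.6) / 11 = 9992.7000 / 11 = 908.4273
R̄ = (5.8 + 4.2 + 9.9 + 5.7 + 4.9 + 3.7 + 8.3 + 7.0 + 2.1 + 8.7 + 6.8) / 11 = 67.1000 / 11 = 6.1000
LCL = X̄̄ − A₂·R̄ = 908.4273 − 0.483 × 6.1000 = 905.4810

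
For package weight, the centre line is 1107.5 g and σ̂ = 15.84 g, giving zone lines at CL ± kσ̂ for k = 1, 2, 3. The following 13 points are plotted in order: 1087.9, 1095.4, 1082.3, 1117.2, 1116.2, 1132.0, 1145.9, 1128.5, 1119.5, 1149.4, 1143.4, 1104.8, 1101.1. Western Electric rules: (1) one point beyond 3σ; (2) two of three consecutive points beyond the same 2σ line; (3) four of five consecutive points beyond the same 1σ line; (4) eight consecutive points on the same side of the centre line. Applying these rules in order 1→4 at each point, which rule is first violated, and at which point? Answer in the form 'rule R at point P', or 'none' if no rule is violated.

rule 3 at point 10

Zone of each point (C = within 1σ̂, B = 1σ̂–2σ̂, A = 2σ̂–3σ̂, * = beyond 3σ̂; sign = side of CL): 1:-B, 2:-C, 3:-B, 4:+C, 5:+C, 6:+B, 7:+A, 8:+B, 9:+C, 10:+A, 11:+A, 12:-C, 13:-C
Rule 3 (four of five consecutive points beyond the same 1σ limit) is satisfied at point 10.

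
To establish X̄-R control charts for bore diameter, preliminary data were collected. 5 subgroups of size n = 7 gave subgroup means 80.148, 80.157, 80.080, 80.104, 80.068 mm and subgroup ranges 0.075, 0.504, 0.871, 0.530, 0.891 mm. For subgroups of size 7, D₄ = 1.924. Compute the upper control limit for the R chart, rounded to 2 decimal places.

R̄ = (0.075 + 0.504 + 0.871 + 0.530 + 0.891) / 5 = 2.8710 / 5 = 0.5742
UCL_R = D₄·R̄ = 1.924 × 0.5742 = 1.1048

1.10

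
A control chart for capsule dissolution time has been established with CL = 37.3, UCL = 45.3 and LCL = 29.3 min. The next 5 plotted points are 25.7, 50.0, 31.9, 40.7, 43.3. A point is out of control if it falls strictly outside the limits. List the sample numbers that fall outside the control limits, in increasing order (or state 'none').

1, 2

Compare each point to [29.3, 45.3]: sample 1 = 25.7 < LCL; sample 2 = 50.0 > UCL.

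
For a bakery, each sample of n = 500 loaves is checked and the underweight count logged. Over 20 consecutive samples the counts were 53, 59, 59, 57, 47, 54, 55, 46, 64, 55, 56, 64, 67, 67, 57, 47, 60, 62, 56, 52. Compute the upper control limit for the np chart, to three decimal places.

78.145

p̄ = Σdᵢ / (k·n) = 1137 / (20 × 500) = 0.11370
UCL = np̄ + 3·√(np̄(1−p̄)) = 56.8500 + 3 × √(56.8500×0.88630) = 56.8500 + 3 × 7.0983 = 78.1450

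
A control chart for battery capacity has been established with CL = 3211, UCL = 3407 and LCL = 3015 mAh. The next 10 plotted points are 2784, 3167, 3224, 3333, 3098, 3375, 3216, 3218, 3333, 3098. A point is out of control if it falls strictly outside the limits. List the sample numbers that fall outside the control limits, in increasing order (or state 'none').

1

Compare each point to [3015, 3407]: sample 1 = 2784 < LCL.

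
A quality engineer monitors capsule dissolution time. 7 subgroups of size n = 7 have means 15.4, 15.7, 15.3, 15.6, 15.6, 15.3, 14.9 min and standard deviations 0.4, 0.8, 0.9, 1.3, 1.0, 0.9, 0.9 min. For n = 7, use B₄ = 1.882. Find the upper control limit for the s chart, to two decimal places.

1.67

s̄ = (0.4 + 0.8 + 0.9 + 1.3 + 1.0 + 0.9 + 0.9) / 7 = 0.8857
UCL_s = B₄·s̄ = 1.882 × 0.8857 = 1.6669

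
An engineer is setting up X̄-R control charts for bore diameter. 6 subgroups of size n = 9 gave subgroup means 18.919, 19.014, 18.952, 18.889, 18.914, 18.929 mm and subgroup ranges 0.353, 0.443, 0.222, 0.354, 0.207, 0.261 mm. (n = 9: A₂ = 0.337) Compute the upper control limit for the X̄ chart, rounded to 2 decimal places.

19.04

X̄̄ = (18.919 + 19.014 + 18.952 + 18.889 + 18.914 + 18.929) / 6 = 113.6170 / 6 = 18.9362
R̄ = (0.353 + 0.443 + 0.222 + 0.354 + 0.207 + 0.261) / 6 = 1.8400 / 6 = 0.3067
UCL = X̄̄ + A₂·R̄ = 18.9362 + 0.337 × 0.3067 = 19.0395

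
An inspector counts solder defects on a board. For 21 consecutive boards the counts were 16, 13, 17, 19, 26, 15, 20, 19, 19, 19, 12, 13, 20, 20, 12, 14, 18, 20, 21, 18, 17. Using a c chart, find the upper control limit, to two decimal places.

30.08

c̄ = (16 + 13 + 17 + 19 + 26 + 15 + 20 + 19 + 19 + 19 + 12 + 13 + 20 + 20 + 12 + 14 + 18 + 20 + 21 + 18 + 17) / 21 = 368 / 21 = 17.5238
UCL = c̄ + 3√c̄ = 17.5238 + 3 × √17.5238 = 17.5238 + 3 × 4.1861 = 30.0822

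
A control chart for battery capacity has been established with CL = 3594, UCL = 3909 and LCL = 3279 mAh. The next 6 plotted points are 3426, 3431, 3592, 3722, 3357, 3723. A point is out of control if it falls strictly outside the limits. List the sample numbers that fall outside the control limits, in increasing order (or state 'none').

none

All 6 points lie within [3279, 3909].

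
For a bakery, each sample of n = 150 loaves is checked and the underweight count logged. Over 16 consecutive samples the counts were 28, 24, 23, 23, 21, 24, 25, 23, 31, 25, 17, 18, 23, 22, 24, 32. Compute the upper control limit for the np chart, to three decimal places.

37.393

p̄ = Σdᵢ / (k·n) = 383 / (16 × 150) = 0.15958
UCL = np̄ + 3·√(np̄(1−p̄)) = 23.9375 + 3 × √(23.9375×0.84042) = 23.9375 + 3 × 4.4853 = 37.3933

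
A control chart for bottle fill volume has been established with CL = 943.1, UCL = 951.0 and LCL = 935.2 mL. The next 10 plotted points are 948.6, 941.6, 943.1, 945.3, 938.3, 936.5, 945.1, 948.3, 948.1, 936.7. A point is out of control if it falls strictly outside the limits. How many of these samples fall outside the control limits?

All 10 points lie within [935.2, 951.0].

0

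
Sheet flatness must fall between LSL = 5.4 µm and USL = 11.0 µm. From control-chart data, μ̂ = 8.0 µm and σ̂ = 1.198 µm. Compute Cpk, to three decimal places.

0.723

Cpu = (USL − μ̂) / (3σ̂) = (11.0 − 8.0) / (3 × 1.198) = 0.8347; Cpl = (μ̂ − LSL) / (3σ̂) = (8.0 − 5.4) / (3 × 1.198) = 0.7234; Cpk = min(Cpu, Cpl) = 0.7234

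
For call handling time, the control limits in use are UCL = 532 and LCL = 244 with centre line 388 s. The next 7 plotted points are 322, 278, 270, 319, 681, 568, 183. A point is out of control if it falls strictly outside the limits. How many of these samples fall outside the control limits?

3

Compare each point to [244, 532]: sample 5 = 681 > UCL; sample 6 = 568 > UCL; sample 7 = 183 < LCL.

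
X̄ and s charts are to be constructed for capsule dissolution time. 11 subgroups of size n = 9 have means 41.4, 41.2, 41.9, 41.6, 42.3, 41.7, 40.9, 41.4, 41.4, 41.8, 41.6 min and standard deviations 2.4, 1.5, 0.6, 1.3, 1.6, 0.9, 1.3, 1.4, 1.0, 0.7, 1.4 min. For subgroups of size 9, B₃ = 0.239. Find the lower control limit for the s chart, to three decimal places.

0.306

s̄ = (2.4 + 1.5 + 0.6 + 1.3 + 1.6 + 0.9 + 1.3 + 1.4 + 1.0 + 0.7 + 1.4) / 11 = 1.2818
LCL_s = B₃·s̄ = 0.239 × 1.2818 = 0.3064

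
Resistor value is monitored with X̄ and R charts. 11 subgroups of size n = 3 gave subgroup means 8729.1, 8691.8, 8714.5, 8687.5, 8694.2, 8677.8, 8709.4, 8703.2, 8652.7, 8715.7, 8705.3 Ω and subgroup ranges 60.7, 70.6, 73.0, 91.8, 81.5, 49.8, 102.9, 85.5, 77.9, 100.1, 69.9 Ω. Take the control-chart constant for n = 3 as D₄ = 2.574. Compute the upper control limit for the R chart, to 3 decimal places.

202.106

R̄ = (60.7 + 70.6 + 73.0 + 91.8 + 81.5 + 49.8 + 102.9 + 85.5 + 77.9 + 100.1 + 69.9) / 11 = 863.7000 / 11 = 78.5182
UCL_R = D₄·R̄ = 2.574 × 78.5182 = 202.1058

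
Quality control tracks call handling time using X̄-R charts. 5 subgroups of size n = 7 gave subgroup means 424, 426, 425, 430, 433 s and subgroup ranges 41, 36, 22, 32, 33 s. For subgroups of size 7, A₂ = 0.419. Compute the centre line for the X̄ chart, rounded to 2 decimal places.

427.60

X̄̄ = (424 + 426 + 425 + 430 + 433) / 5 = 2138.0000 / 5 = 427.6000
CL = X̄̄ = 427.6000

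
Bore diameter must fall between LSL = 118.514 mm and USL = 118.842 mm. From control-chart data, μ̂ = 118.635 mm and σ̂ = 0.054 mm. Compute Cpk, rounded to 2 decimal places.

0.75

Cpu = (USL − μ̂) / (3σ̂) = (118.842 − 118.635) / (3 × 0.054) = 1.2778; Cpl = (μ̂ − LSL) / (3σ̂) = (118.635 − 118.514) / (3 × 0.054) = 0.7469; Cpk = min(Cpu, Cpl) = 0.7469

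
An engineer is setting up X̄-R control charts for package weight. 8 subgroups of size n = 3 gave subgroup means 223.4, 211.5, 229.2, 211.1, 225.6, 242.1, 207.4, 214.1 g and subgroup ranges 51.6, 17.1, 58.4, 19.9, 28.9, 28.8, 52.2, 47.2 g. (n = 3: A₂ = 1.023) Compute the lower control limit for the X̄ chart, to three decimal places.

X̄̄ = (223.4 + 211.5 + 229.2 + 211.1 + 225.6 + 242.1 + 207.4 + 214.1) / 8 = 1764.4000 / 8 = 220.5500
R̄ = (51.6 + 17.1 + 58.4 + 19.9 + 28.9 + 28.8 + 52.2 + 47.2) / 8 = 304.1000 / 8 = 38.0125
LCL = X̄̄ − A₂·R̄ = 220.5500 − 1.023 × 38.0125 = 181.6632

181.663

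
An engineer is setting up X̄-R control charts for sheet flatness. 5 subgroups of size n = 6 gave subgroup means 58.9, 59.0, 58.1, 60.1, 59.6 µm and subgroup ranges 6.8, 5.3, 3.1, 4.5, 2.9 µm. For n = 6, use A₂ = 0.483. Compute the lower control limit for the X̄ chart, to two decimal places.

X̄̄ = (58.9 + 59.0 + 58.1 + 60.1 + 59.6) / 5 = 295.7000 / 5 = 59.1400
R̄ = (6.8 + 5.3 + 3.1 + 4.5 + 2.9) / 5 = 22.6000 / 5 = 4.5200
LCL = X̄̄ − A₂·R̄ = 59.1400 − 0.483 × 4.5200 = 56.9568

56.96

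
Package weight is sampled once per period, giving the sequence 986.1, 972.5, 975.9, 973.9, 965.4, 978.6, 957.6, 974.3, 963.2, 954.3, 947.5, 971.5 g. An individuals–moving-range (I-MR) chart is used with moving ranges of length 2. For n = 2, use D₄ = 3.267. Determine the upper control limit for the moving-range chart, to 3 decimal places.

Moving ranges: 13.6, 3.4, 2.0, 8.5, 13.2, 21.0, 16.7, 11.1, 8.9, 6.8, 24.0; M̄R̄ = 129.2000 / 11 = 11.7455
UCL_MR = D₄·M̄R̄ = 3.267 × 11.7455 = 38.3724

38.372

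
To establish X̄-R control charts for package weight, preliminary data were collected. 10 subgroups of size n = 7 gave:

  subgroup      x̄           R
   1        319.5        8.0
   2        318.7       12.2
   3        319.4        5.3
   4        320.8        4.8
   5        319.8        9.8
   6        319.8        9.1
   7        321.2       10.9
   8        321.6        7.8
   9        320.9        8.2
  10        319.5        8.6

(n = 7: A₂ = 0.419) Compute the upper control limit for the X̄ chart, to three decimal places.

X̄̄ = (319.5 + 318.7 + 319.4 + 320.8 + 319.8 + 319.8 + 321.2 + 321.6 + 320.9 + 319.5) / 10 = 3201.2000 / 10 = 320.1200
R̄ = (8.0 + 12.2 + 5.3 + 4.8 + 9.8 + 9.1 + 10.9 + 7.8 + 8.2 + 8.6) / 10 = 84.7000 / 10 = 8.4700
UCL = X̄̄ + A₂·R̄ = 320.1200 + 0.419 × 8.4700 = 323.6689

323.669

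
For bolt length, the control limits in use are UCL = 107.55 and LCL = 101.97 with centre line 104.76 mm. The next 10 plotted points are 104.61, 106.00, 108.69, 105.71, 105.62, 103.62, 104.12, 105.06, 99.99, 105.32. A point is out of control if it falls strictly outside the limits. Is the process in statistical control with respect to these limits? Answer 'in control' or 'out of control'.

out of control

Compare each point to [101.97, 107.55]: sample 3 = 108.69 > UCL; sample 9 = 99.99 < LCL.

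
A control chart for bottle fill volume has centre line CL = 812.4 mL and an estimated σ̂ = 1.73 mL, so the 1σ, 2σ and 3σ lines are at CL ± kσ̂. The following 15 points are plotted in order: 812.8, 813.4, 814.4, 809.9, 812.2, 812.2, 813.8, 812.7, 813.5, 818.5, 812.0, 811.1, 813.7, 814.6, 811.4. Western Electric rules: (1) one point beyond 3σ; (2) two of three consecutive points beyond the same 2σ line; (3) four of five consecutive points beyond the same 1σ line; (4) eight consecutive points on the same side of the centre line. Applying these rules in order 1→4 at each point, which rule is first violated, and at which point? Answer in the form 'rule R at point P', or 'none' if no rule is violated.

rule 1 at point 10

Zone of each point (C = within 1σ̂, B = 1σ̂–2σ̂, A = 2σ̂–3σ̂, * = beyond 3σ̂; sign = side of CL): 1:+C, 2:+C, 3:+B, 4:-B, 5:-C, 6:-C, 7:+C, 8:+C, 9:+C, 10:+*, 11:-C, 12:-C, 13:+C, 14:+B, 15:-C
Rule 1 (one point beyond the 3σ limits) is satisfied at point 10.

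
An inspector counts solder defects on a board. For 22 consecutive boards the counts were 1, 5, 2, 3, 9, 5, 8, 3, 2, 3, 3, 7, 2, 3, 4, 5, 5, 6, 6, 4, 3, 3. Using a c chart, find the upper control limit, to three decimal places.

c̄ = (1 + 5 + 2 + 3 + 9 + 5 + 8 + 3 + 2 + 3 + 3 + 7 + 2 + 3 + 4 + 5 + 5 + 6 + 6 + 4 + 3 + 3) / 22 = 92 / 22 = 4.1818
UCL = c̄ + 3√c̄ = 4.1818 + 3 × √4.1818 = 4.1818 + 3 × 2.0449 = 10.3167

10.317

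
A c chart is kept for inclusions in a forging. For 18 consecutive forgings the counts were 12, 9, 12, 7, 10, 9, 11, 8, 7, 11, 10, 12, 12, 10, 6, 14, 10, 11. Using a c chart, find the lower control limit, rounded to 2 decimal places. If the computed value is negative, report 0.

0.54

c̄ = (12 + 9 + 12 + 7 + 10 + 9 + 11 + 8 + 7 + 11 + 10 + 12 + 12 + 10 + 6 + 14 + 10 + 11) / 18 = 181 / 18 = 10.0556
LCL = c̄ − 3√c̄ = 10.0556 − 3 × 3.1710 = 0.5424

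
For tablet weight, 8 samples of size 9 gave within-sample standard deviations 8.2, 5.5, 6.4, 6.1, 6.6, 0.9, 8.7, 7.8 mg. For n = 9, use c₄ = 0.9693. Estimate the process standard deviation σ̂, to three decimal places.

6.474

s̄ = (8.2 + 5.5 + 6.4 + 6.1 + 6.6 + 0.9 + 8.7 + 7.8) / 8 = 6.2750
σ̂ = s̄ / c₄ = 6.2750 / 0.9693 = 6.4737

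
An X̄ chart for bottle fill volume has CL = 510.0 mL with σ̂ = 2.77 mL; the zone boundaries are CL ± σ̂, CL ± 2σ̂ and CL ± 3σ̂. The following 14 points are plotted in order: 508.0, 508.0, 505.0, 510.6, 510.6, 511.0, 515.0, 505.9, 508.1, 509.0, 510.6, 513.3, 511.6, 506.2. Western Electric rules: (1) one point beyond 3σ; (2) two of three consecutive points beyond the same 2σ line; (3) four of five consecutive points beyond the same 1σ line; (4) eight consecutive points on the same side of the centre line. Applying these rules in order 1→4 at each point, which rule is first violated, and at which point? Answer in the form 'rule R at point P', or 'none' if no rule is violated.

none

Zone of each point (C = within 1σ̂, B = 1σ̂–2σ̂, A = 2σ̂–3σ̂, * = beyond 3σ̂; sign = side of CL): 1:-C, 2:-C, 3:-B, 4:+C, 5:+C, 6:+C, 7:+B, 8:-B, 9:-C, 10:-C, 11:+C, 12:+B, 13:+C, 14:-B
No rule fires across all 14 points.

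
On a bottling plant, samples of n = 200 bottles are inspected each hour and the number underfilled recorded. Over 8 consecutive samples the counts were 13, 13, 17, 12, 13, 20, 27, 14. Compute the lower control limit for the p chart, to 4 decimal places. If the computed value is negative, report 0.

p̄ = Σdᵢ / (k·n) = 129 / (8 × 200) = 0.08063
LCL = p̄ − 3·√(p̄(1−p̄)/n) = 0.08063 − 3 × 0.01925 = 0.02287

0.0229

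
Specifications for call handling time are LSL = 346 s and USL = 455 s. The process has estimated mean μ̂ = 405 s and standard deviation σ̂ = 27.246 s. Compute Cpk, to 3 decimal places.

Cpu = (USL − μ̂) / (3σ̂) = (455 − 405) / (3 × 27.246) = 0.6117; Cpl = (μ̂ − LSL) / (3σ̂) = (405 − 346) / (3 × 27.246) = 0.7218; Cpk = min(Cpu, Cpl) = 0.6117

0.612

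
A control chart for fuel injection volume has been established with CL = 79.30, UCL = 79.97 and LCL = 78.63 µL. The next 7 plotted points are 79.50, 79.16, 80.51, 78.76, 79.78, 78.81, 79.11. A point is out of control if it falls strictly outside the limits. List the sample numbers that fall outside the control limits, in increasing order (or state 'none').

3

Compare each point to [78.63, 79.97]: sample 3 = 80.51 > UCL.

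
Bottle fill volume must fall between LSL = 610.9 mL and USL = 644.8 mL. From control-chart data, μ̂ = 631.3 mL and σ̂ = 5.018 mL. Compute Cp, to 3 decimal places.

1.126

Cp = (USL − LSL) / (6σ̂) = (644.8 − 610.9) / (6 × 5.018) = 33.9000 / 30.1080 = 1.1259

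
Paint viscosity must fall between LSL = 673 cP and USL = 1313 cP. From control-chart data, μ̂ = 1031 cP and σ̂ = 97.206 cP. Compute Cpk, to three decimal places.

0.967

Cpu = (USL − μ̂) / (3σ̂) = (1313 − 1031) / (3 × 97.206) = 0.9670; Cpl = (μ̂ − LSL) / (3σ̂) = (1031 − 673) / (3 × 97.206) = 1.2276; Cpk = min(Cpu, Cpl) = 0.9670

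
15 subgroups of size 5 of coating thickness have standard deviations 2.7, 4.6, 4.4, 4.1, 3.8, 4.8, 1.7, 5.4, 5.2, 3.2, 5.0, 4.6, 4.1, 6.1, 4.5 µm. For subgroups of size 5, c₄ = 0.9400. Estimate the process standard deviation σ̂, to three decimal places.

s̄ = (2.7 + 4.6 + 4.4 + 4.1 + 3.8 + 4.8 + 1.7 + 5.4 + 5.2 + 3.2 + 5.0 + 4.6 + 4.1 + 6.1 + 4.5) / 15 = 4.2800
σ̂ = s̄ / c₄ = 4.2800 / 0.9400 = 4.5532

4.553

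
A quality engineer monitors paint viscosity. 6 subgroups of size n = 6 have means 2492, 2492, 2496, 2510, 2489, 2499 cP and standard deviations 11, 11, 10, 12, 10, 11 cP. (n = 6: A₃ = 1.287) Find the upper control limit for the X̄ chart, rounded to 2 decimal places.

2510.28

X̄̄ = (2492 + 2492 + 2496 + 2510 + 2489 + 2499) / 6 = 2496.3333
s̄ = (11 + 11 + 10 + 12 + 10 + 11) / 6 = 10.8333
UCL = X̄̄ + A₃·s̄ = 2496.3333 + 1.287 × 10.8333 = 2510.2758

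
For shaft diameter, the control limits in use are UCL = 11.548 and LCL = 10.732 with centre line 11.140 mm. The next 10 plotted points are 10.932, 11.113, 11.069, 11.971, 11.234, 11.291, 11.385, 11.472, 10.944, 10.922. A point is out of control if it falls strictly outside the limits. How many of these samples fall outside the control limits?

1

Compare each point to [10.732, 11.548]: sample 4 = 11.971 > UCL.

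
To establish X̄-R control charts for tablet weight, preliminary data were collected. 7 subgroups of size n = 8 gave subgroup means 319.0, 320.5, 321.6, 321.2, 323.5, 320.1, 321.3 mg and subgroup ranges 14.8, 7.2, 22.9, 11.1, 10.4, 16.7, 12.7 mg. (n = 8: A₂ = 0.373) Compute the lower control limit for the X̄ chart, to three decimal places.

315.924

X̄̄ = (319.0 + 320.5 + 321.6 + 321.2 + 323.5 + 320.1 + 321.3) / 7 = 2247.2000 / 7 = 321.0286
R̄ = (14.8 + 7.2 + 22.9 + 11.1 + 10.4 + 16.7 + 12.7) / 7 = 95.8000 / 7 = 13.6857
LCL = X̄̄ − A₂·R̄ = 321.0286 − 0.373 × 13.6857 = 315.9238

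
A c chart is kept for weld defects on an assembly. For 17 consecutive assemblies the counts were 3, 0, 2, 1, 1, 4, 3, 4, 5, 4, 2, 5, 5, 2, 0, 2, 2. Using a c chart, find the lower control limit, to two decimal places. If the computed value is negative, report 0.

0.00

c̄ = (3 + 0 + 2 + 1 + 1 + 4 + 3 + 4 + 5 + 4 + 2 + 5 + 5 + 2 + 0 + 2 + 2) / 17 = 45 / 17 = 2.6471
LCL = c̄ − 3√c̄ = 2.6471 − 3 × 1.6270 = -2.2339 → 0 (cannot be negative)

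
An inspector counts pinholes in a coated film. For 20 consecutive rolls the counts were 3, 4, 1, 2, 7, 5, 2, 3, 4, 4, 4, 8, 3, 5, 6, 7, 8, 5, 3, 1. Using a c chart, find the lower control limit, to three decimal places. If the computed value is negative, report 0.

0.000

c̄ = (3 + 4 + 1 + 2 + 7 + 5 + 2 + 3 + 4 + 4 + 4 + 8 + 3 + 5 + 6 + 7 + 8 + 5 + 3 + 1) / 20 = 85 / 20 = 4.2500
LCL = c̄ − 3√c̄ = 4.2500 − 3 × 2.0616 = -1.9347 → 0 (cannot be negative)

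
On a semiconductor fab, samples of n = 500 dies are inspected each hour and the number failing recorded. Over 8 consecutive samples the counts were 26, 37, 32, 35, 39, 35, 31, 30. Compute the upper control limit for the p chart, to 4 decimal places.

0.0996

p̄ = Σdᵢ / (k·n) = 265 / (8 × 500) = 0.06625
UCL = p̄ + 3·√(p̄(1−p̄)/n) = 0.06625 + 3 × √(0.06625×0.93375/500) = 0.06625 + 3 × 0.01112 = 0.09962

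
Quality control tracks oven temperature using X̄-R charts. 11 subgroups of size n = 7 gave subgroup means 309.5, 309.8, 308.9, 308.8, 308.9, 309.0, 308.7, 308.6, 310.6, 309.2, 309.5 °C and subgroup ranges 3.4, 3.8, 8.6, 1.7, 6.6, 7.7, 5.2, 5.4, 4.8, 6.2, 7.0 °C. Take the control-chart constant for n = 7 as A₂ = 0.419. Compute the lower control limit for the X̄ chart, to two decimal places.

X̄̄ = (309.5 + 309.8 + 308.9 + 308.8 + 308.9 + 309.0 + 308.7 + 308.6 + 310.6 + 309.2 + 309.5) / 11 = 3401.5000 / 11 = 309.2273
R̄ = (3.4 + 3.8 + 8.6 + 1.7 + 6.6 + 7.7 + 5.2 + 5.4 + 4.8 + 6.2 + 7.0) / 11 = 60.4000 / 11 = 5.4909
LCL = X̄̄ − A₂·R̄ = 309.2273 − 0.419 × 5.4909 = 306.9266

306.93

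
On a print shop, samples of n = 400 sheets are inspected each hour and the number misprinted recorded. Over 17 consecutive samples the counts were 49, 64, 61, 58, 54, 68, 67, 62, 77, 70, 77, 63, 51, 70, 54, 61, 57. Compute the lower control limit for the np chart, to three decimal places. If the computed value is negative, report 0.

p̄ = Σdᵢ / (k·n) = 1063 / (17 × 400) = 0.15632
LCL = np̄ − 3·√(np̄(1−p̄)) = 62.5294 − 3 × 7.2632 = 40.7397

40.740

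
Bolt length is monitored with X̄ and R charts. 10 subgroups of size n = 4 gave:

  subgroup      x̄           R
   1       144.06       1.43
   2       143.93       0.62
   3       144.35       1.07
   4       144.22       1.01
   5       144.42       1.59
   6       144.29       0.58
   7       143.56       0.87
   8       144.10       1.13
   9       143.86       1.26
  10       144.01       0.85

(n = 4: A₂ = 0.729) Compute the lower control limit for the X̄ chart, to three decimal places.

143.321

X̄̄ = (144.06 + 143.93 + 144.35 + 144.22 + 144.42 + 144.29 + 143.56 + 144.10 + 143.86 + 144.01) / 10 = 1440.8000 / 10 = 144.0800
R̄ = (1.43 + 0.62 + 1.07 + 1.01 + 1.59 + 0.58 + 0.87 + 1.13 + 1.26 + 0.85) / 10 = 10.4100 / 10 = 1.0410
LCL = X̄̄ − A₂·R̄ = 144.0800 − 0.729 × 1.0410 = 143.3211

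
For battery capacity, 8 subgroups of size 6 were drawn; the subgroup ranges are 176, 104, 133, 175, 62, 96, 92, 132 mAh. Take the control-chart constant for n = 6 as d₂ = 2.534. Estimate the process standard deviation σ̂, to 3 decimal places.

47.849

R̄ = (176 + 104 + 133 + 175 + 62 + 96 + 92 + 132) / 8 = 121.2500
σ̂ = R̄ / d₂ = 121.2500 / 2.534 = 47.8493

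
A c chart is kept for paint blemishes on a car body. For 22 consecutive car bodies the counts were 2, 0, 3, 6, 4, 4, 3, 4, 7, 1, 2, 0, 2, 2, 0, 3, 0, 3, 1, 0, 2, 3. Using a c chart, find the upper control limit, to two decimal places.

c̄ = (2 + 0 + 3 + 6 + 4 + 4 + 3 + 4 + 7 + 1 + 2 + 0 + 2 + 2 + 0 + 3 + 0 + 3 + 1 + 0 + 2 + 3) / 22 = 52 / 22 = 2.3636
UCL = c̄ + 3√c̄ = 2.3636 + 3 × √2.3636 = 2.3636 + 3 × 1.5374 = 6.9759

6.98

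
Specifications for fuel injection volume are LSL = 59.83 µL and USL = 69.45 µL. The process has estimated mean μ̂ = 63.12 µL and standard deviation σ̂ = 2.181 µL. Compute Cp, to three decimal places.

0.735

Cp = (USL − LSL) / (6σ̂) = (69.45 − 59.83) / (6 × 2.181) = 9.6200 / 13.0860 = 0.7351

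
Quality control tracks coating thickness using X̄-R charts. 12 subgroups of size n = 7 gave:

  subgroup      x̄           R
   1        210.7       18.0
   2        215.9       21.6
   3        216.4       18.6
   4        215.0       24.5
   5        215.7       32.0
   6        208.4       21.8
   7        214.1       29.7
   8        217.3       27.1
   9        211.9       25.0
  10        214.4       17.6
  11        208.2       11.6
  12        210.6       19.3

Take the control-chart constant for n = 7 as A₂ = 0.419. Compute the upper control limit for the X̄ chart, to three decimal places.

X̄̄ = (210.7 + 215.9 + 216.4 + 215.0 + 215.7 + 208.4 + 214.1 + 217.3 + 211.9 + 214.4 + 208.2 + 210.6) / 12 = 2558.6000 / 12 = 213.2167
R̄ = (18.0 + 21.6 + 18.6 + 24.5 + 32.0 + 21.8 + 29.7 + 27.1 + 25.0 + 17.6 + 11.6 + 19.3) / 12 = 266.8000 / 12 = 22.2333
UCL = X̄̄ + A₂·R̄ = 213.2167 + 0.419 × 22.2333 = 222.5324

222.532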